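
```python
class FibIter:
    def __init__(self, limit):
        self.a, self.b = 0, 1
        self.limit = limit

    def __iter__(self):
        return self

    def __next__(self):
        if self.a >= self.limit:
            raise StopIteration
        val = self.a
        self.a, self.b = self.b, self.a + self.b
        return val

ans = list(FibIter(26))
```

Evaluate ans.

Step 1: Fibonacci-like sequence (a=0, b=1) until >= 26:
  Yield 0, then a,b = 1,1
  Yield 1, then a,b = 1,2
  Yield 1, then a,b = 2,3
  Yield 2, then a,b = 3,5
  Yield 3, then a,b = 5,8
  Yield 5, then a,b = 8,13
  Yield 8, then a,b = 13,21
  Yield 13, then a,b = 21,34
  Yield 21, then a,b = 34,55
Step 2: 34 >= 26, stop.
Therefore ans = [0, 1, 1, 2, 3, 5, 8, 13, 21].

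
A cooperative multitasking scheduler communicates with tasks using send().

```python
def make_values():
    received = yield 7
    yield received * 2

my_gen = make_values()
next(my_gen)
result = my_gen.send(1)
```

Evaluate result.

Step 1: next(my_gen) advances to first yield, producing 7.
Step 2: send(1) resumes, received = 1.
Step 3: yield received * 2 = 1 * 2 = 2.
Therefore result = 2.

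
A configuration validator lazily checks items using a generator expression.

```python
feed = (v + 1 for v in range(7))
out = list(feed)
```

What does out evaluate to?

Step 1: For each v in range(7), compute v+1:
  v=0: 0+1 = 1
  v=1: 1+1 = 2
  v=2: 2+1 = 3
  v=3: 3+1 = 4
  v=4: 4+1 = 5
  v=5: 5+1 = 6
  v=6: 6+1 = 7
Therefore out = [1, 2, 3, 4, 5, 6, 7].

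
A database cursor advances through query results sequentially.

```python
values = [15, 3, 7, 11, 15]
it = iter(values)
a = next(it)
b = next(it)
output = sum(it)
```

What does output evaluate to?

Step 1: Create iterator over [15, 3, 7, 11, 15].
Step 2: a = next() = 15, b = next() = 3.
Step 3: sum() of remaining [7, 11, 15] = 33.
Therefore output = 33.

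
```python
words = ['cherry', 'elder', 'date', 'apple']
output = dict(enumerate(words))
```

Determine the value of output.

Step 1: enumerate pairs indices with words:
  0 -> 'cherry'
  1 -> 'elder'
  2 -> 'date'
  3 -> 'apple'
Therefore output = {0: 'cherry', 1: 'elder', 2: 'date', 3: 'apple'}.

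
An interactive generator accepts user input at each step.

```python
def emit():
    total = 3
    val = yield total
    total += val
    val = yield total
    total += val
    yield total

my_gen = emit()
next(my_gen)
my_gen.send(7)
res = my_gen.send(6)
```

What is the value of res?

Step 1: next() -> yield total=3.
Step 2: send(7) -> val=7, total = 3+7 = 10, yield 10.
Step 3: send(6) -> val=6, total = 10+6 = 16, yield 16.
Therefore res = 16.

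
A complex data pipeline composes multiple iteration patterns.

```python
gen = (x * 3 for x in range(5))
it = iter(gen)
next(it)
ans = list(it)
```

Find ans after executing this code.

Step 1: Generator produces [0, 3, 6, 9, 12].
Step 2: next(it) consumes first element (0).
Step 3: list(it) collects remaining: [3, 6, 9, 12].
Therefore ans = [3, 6, 9, 12].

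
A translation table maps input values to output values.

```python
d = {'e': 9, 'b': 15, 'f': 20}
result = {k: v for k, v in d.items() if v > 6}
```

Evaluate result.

Step 1: Filter items where value > 6:
  'e': 9 > 6: kept
  'b': 15 > 6: kept
  'f': 20 > 6: kept
Therefore result = {'e': 9, 'b': 15, 'f': 20}.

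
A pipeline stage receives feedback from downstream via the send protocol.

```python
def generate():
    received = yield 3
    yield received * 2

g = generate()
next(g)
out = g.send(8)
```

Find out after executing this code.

Step 1: next(g) advances to first yield, producing 3.
Step 2: send(8) resumes, received = 8.
Step 3: yield received * 2 = 8 * 2 = 16.
Therefore out = 16.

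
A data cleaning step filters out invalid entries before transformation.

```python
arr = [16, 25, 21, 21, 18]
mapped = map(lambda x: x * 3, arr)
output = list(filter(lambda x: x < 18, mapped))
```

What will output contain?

Step 1: Map x * 3:
  16 -> 48
  25 -> 75
  21 -> 63
  21 -> 63
  18 -> 54
Step 2: Filter for < 18:
  48: removed
  75: removed
  63: removed
  63: removed
  54: removed
Therefore output = [].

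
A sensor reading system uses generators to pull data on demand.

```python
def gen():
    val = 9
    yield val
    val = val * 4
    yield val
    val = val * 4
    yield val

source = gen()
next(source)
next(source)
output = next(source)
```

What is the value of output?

Step 1: Trace through generator execution:
  Yield 1: val starts at 9, yield 9
  Yield 2: val = 9 * 4 = 36, yield 36
  Yield 3: val = 36 * 4 = 144, yield 144
Step 2: First next() gets 9, second next() gets the second value, third next() yields 144.
Therefore output = 144.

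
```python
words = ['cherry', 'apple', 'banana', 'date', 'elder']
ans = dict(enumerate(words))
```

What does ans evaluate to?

Step 1: enumerate pairs indices with words:
  0 -> 'cherry'
  1 -> 'apple'
  2 -> 'banana'
  3 -> 'date'
  4 -> 'elder'
Therefore ans = {0: 'cherry', 1: 'apple', 2: 'banana', 3: 'date', 4: 'elder'}.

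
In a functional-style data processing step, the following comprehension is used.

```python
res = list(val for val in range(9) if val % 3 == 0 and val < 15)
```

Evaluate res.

Step 1: Filter range(9) where val % 3 == 0 and val < 15:
  val=0: both conditions met, included
  val=1: excluded (1 % 3 != 0)
  val=2: excluded (2 % 3 != 0)
  val=3: both conditions met, included
  val=4: excluded (4 % 3 != 0)
  val=5: excluded (5 % 3 != 0)
  val=6: both conditions met, included
  val=7: excluded (7 % 3 != 0)
  val=8: excluded (8 % 3 != 0)
Therefore res = [0, 3, 6].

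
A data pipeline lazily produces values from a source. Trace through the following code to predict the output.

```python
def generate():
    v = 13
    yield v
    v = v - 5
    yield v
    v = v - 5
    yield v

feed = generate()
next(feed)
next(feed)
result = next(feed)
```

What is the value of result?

Step 1: Trace through generator execution:
  Yield 1: v starts at 13, yield 13
  Yield 2: v = 13 - 5 = 8, yield 8
  Yield 3: v = 8 - 5 = 3, yield 3
Step 2: First next() gets 13, second next() gets the second value, third next() yields 3.
Therefore result = 3.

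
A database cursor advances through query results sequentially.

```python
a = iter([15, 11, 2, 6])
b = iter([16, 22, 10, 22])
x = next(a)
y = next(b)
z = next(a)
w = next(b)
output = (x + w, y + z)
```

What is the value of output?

Step 1: a iterates [15, 11, 2, 6], b iterates [16, 22, 10, 22].
Step 2: x = next(a) = 15, y = next(b) = 16.
Step 3: z = next(a) = 11, w = next(b) = 22.
Step 4: output = (15 + 22, 16 + 11) = (37, 27).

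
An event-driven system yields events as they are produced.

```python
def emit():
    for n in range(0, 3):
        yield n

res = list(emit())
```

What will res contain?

Step 1: The generator yields each value from range(0, 3).
Step 2: list() consumes all yields: [0, 1, 2].
Therefore res = [0, 1, 2].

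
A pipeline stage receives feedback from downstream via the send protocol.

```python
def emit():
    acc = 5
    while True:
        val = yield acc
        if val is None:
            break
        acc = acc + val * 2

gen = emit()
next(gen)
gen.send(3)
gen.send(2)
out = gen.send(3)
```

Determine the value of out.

Step 1: next() -> yield acc=5.
Step 2: send(3) -> val=3, acc = 5 + 3*2 = 11, yield 11.
Step 3: send(2) -> val=2, acc = 11 + 2*2 = 15, yield 15.
Step 4: send(3) -> val=3, acc = 15 + 3*2 = 21, yield 21.
Therefore out = 21.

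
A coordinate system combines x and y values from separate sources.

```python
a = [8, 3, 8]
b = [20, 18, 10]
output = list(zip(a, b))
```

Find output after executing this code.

Step 1: zip pairs elements at same index:
  Index 0: (8, 20)
  Index 1: (3, 18)
  Index 2: (8, 10)
Therefore output = [(8, 20), (3, 18), (8, 10)].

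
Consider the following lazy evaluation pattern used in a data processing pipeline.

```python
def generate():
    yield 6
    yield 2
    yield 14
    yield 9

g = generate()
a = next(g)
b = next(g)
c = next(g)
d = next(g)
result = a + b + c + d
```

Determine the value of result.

Step 1: Create generator and consume all values:
  a = next(g) = 6
  b = next(g) = 2
  c = next(g) = 14
  d = next(g) = 9
Step 2: result = 6 + 2 + 14 + 9 = 31.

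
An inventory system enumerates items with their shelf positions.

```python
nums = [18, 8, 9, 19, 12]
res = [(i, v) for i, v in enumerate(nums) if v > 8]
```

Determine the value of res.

Step 1: Filter enumerate([18, 8, 9, 19, 12]) keeping v > 8:
  (0, 18): 18 > 8, included
  (1, 8): 8 <= 8, excluded
  (2, 9): 9 > 8, included
  (3, 19): 19 > 8, included
  (4, 12): 12 > 8, included
Therefore res = [(0, 18), (2, 9), (3, 19), (4, 12)].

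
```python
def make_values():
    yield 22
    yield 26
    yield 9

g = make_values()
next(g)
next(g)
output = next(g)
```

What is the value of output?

Step 1: make_values() creates a generator.
Step 2: next(g) yields 22 (consumed and discarded).
Step 3: next(g) yields 26 (consumed and discarded).
Step 4: next(g) yields 9, assigned to output.
Therefore output = 9.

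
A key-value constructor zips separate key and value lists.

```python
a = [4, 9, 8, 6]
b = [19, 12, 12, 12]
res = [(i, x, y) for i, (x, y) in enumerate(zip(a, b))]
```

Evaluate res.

Step 1: enumerate(zip(a, b)) gives index with paired elements:
  i=0: (4, 19)
  i=1: (9, 12)
  i=2: (8, 12)
  i=3: (6, 12)
Therefore res = [(0, 4, 19), (1, 9, 12), (2, 8, 12), (3, 6, 12)].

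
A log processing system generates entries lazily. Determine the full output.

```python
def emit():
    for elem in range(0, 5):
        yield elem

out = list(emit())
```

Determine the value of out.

Step 1: The generator yields each value from range(0, 5).
Step 2: list() consumes all yields: [0, 1, 2, 3, 4].
Therefore out = [0, 1, 2, 3, 4].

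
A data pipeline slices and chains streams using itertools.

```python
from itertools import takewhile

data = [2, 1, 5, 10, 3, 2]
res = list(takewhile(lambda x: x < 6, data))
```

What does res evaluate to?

Step 1: takewhile stops at first element >= 6:
  2 < 6: take
  1 < 6: take
  5 < 6: take
  10 >= 6: stop
Therefore res = [2, 1, 5].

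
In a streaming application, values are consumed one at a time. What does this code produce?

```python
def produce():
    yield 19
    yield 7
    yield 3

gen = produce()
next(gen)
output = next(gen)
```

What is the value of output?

Step 1: produce() creates a generator.
Step 2: next(gen) yields 19 (consumed and discarded).
Step 3: next(gen) yields 7, assigned to output.
Therefore output = 7.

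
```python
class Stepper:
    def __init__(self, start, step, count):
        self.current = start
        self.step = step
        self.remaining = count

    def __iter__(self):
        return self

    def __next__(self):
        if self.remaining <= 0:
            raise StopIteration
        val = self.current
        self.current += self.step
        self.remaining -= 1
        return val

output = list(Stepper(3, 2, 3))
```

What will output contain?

Step 1: Stepper starts at 3, increments by 2, for 3 steps:
  Yield 3, then current += 2
  Yield 5, then current += 2
  Yield 7, then current += 2
Therefore output = [3, 5, 7].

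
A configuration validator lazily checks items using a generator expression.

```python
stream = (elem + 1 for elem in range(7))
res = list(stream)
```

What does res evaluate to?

Step 1: For each elem in range(7), compute elem+1:
  elem=0: 0+1 = 1
  elem=1: 1+1 = 2
  elem=2: 2+1 = 3
  elem=3: 3+1 = 4
  elem=4: 4+1 = 5
  elem=5: 5+1 = 6
  elem=6: 6+1 = 7
Therefore res = [1, 2, 3, 4, 5, 6, 7].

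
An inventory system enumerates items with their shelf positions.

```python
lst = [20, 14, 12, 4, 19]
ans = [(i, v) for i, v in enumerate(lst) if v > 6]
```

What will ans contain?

Step 1: Filter enumerate([20, 14, 12, 4, 19]) keeping v > 6:
  (0, 20): 20 > 6, included
  (1, 14): 14 > 6, included
  (2, 12): 12 > 6, included
  (3, 4): 4 <= 6, excluded
  (4, 19): 19 > 6, included
Therefore ans = [(0, 20), (1, 14), (2, 12), (4, 19)].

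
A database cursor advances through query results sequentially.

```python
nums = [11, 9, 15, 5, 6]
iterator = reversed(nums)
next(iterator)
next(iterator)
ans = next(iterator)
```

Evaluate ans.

Step 1: reversed([11, 9, 15, 5, 6]) gives iterator: [6, 5, 15, 9, 11].
Step 2: First next() = 6, second next() = 5.
Step 3: Third next() = 15.
Therefore ans = 15.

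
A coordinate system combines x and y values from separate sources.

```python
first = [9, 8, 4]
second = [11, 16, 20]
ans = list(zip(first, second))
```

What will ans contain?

Step 1: zip pairs elements at same index:
  Index 0: (9, 11)
  Index 1: (8, 16)
  Index 2: (4, 20)
Therefore ans = [(9, 11), (8, 16), (4, 20)].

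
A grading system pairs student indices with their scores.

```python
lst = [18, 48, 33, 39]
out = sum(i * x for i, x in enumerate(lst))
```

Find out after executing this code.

Step 1: Compute i * x for each (i, x) in enumerate([18, 48, 33, 39]):
  i=0, x=18: 0*18 = 0
  i=1, x=48: 1*48 = 48
  i=2, x=33: 2*33 = 66
  i=3, x=39: 3*39 = 117
Step 2: sum = 0 + 48 + 66 + 117 = 231.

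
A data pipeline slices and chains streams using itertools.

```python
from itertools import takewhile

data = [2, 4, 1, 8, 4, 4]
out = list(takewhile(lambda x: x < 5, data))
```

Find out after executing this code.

Step 1: takewhile stops at first element >= 5:
  2 < 5: take
  4 < 5: take
  1 < 5: take
  8 >= 5: stop
Therefore out = [2, 4, 1].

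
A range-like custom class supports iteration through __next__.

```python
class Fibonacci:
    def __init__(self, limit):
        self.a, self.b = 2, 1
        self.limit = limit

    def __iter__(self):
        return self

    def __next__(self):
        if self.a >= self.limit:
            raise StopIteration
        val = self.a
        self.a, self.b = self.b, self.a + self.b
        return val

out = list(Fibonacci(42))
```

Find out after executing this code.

Step 1: Fibonacci-like sequence (a=2, b=1) until >= 42:
  Yield 2, then a,b = 1,3
  Yield 1, then a,b = 3,4
  Yield 3, then a,b = 4,7
  Yield 4, then a,b = 7,11
  Yield 7, then a,b = 11,18
  Yield 11, then a,b = 18,29
  Yield 18, then a,b = 29,47
  Yield 29, then a,b = 47,76
Step 2: 47 >= 42, stop.
Therefore out = [2, 1, 3, 4, 7, 11, 18, 29].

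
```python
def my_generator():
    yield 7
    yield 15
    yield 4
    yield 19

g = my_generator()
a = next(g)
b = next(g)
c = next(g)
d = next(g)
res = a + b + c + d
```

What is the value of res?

Step 1: Create generator and consume all values:
  a = next(g) = 7
  b = next(g) = 15
  c = next(g) = 4
  d = next(g) = 19
Step 2: res = 7 + 15 + 4 + 19 = 45.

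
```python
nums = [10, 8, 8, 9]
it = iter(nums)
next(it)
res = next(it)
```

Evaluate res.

Step 1: Create iterator over [10, 8, 8, 9].
Step 2: next() consumes 10.
Step 3: next() returns 8.
Therefore res = 8.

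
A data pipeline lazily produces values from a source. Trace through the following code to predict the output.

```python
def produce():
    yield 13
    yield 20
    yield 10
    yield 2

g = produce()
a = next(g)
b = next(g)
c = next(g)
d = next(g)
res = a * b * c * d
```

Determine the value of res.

Step 1: Create generator and consume all values:
  a = next(g) = 13
  b = next(g) = 20
  c = next(g) = 10
  d = next(g) = 2
Step 2: res = 13 * 20 * 10 * 2 = 5200.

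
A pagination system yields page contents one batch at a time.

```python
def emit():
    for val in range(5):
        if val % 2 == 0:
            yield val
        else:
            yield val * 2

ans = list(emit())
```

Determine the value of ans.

Step 1: For each val in range(5), yield val if even, else val*2:
  val=0 (even): yield 0
  val=1 (odd): yield 1*2 = 2
  val=2 (even): yield 2
  val=3 (odd): yield 3*2 = 6
  val=4 (even): yield 4
Therefore ans = [0, 2, 2, 6, 4].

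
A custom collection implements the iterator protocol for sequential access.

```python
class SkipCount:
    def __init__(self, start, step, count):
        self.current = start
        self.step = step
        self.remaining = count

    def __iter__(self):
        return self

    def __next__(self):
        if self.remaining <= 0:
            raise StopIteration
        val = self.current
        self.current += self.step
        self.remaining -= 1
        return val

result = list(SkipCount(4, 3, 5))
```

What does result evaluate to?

Step 1: SkipCount starts at 4, increments by 3, for 5 steps:
  Yield 4, then current += 3
  Yield 7, then current += 3
  Yield 10, then current += 3
  Yield 13, then current += 3
  Yield 16, then current += 3
Therefore result = [4, 7, 10, 13, 16].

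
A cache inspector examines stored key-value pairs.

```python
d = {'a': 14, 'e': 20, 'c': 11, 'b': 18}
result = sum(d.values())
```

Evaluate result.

Step 1: d.values() = [14, 20, 11, 18].
Step 2: sum = 63.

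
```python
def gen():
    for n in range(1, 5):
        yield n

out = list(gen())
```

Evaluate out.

Step 1: The generator yields each value from range(1, 5).
Step 2: list() consumes all yields: [1, 2, 3, 4].
Therefore out = [1, 2, 3, 4].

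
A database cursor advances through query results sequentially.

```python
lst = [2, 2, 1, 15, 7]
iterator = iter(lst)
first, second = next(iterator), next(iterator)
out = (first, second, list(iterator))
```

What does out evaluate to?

Step 1: Create iterator over [2, 2, 1, 15, 7].
Step 2: first = 2, second = 2.
Step 3: Remaining elements: [1, 15, 7].
Therefore out = (2, 2, [1, 15, 7]).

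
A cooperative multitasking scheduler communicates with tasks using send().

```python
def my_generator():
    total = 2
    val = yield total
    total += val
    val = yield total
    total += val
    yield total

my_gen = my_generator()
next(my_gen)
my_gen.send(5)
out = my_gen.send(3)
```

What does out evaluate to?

Step 1: next() -> yield total=2.
Step 2: send(5) -> val=5, total = 2+5 = 7, yield 7.
Step 3: send(3) -> val=3, total = 7+3 = 10, yield 10.
Therefore out = 10.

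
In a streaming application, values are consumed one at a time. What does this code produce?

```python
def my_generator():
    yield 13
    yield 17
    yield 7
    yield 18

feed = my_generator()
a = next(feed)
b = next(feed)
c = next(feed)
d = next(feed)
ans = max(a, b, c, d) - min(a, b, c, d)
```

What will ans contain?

Step 1: Create generator and consume all values:
  a = next(feed) = 13
  b = next(feed) = 17
  c = next(feed) = 7
  d = next(feed) = 18
Step 2: max = 18, min = 7, ans = 18 - 7 = 11.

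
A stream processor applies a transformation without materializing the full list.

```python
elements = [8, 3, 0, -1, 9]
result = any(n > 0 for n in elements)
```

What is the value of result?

Step 1: Check n > 0 for each element in [8, 3, 0, -1, 9]:
  8 > 0: True
  3 > 0: True
  0 > 0: False
  -1 > 0: False
  9 > 0: True
Step 2: any() returns True.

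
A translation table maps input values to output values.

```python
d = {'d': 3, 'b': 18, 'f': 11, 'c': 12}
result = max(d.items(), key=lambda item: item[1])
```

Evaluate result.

Step 1: Find item with maximum value:
  ('d', 3)
  ('b', 18)
  ('f', 11)
  ('c', 12)
Step 2: Maximum value is 18 at key 'b'.
Therefore result = ('b', 18).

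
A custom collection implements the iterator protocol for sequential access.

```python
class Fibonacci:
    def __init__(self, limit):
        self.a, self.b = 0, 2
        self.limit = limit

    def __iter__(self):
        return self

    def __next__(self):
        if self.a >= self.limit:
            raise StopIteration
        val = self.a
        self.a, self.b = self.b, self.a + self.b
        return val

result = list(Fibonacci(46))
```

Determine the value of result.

Step 1: Fibonacci-like sequence (a=0, b=2) until >= 46:
  Yield 0, then a,b = 2,2
  Yield 2, then a,b = 2,4
  Yield 2, then a,b = 4,6
  Yield 4, then a,b = 6,10
  Yield 6, then a,b = 10,16
  Yield 10, then a,b = 16,26
  Yield 16, then a,b = 26,42
  Yield 26, then a,b = 42,68
  Yield 42, then a,b = 68,110
Step 2: 68 >= 46, stop.
Therefore result = [0, 2, 2, 4, 6, 10, 16, 26, 42].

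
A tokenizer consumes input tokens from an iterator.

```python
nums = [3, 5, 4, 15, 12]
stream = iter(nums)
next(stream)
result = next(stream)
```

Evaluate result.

Step 1: Create iterator over [3, 5, 4, 15, 12].
Step 2: next() consumes 3.
Step 3: next() returns 5.
Therefore result = 5.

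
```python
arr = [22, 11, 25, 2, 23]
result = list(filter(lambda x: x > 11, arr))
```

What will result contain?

Step 1: Filter elements > 11:
  22: kept
  11: removed
  25: kept
  2: removed
  23: kept
Therefore result = [22, 25, 23].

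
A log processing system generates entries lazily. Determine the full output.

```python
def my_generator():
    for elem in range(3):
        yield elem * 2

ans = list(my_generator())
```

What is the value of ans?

Step 1: For each elem in range(3), yield elem * 2:
  elem=0: yield 0 * 2 = 0
  elem=1: yield 1 * 2 = 2
  elem=2: yield 2 * 2 = 4
Therefore ans = [0, 2, 4].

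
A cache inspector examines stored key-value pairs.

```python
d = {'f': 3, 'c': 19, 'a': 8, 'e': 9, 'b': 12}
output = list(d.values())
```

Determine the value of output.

Step 1: d.values() returns the dictionary values in insertion order.
Therefore output = [3, 19, 8, 9, 12].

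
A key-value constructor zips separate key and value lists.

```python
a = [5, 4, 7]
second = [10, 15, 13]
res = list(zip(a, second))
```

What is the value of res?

Step 1: zip pairs elements at same index:
  Index 0: (5, 10)
  Index 1: (4, 15)
  Index 2: (7, 13)
Therefore res = [(5, 10), (4, 15), (7, 13)].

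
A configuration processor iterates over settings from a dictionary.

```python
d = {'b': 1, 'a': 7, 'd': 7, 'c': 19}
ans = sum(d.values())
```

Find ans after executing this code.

Step 1: d.values() = [1, 7, 7, 19].
Step 2: sum = 34.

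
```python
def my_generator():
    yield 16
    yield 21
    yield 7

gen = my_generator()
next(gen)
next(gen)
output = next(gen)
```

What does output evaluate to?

Step 1: my_generator() creates a generator.
Step 2: next(gen) yields 16 (consumed and discarded).
Step 3: next(gen) yields 21 (consumed and discarded).
Step 4: next(gen) yields 7, assigned to output.
Therefore output = 7.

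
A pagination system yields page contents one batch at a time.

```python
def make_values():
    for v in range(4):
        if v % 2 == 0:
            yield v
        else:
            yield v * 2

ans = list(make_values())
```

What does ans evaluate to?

Step 1: For each v in range(4), yield v if even, else v*2:
  v=0 (even): yield 0
  v=1 (odd): yield 1*2 = 2
  v=2 (even): yield 2
  v=3 (odd): yield 3*2 = 6
Therefore ans = [0, 2, 2, 6].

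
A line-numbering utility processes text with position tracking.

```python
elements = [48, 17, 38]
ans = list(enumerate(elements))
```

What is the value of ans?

Step 1: enumerate pairs each element with its index:
  (0, 48)
  (1, 17)
  (2, 38)
Therefore ans = [(0, 48), (1, 17), (2, 38)].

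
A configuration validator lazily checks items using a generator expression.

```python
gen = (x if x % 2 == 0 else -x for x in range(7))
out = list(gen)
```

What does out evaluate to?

Step 1: For each x in range(7), yield x if even, else -x:
  x=0: even, yield 0
  x=1: odd, yield -1
  x=2: even, yield 2
  x=3: odd, yield -3
  x=4: even, yield 4
  x=5: odd, yield -5
  x=6: even, yield 6
Therefore out = [0, -1, 2, -3, 4, -5, 6].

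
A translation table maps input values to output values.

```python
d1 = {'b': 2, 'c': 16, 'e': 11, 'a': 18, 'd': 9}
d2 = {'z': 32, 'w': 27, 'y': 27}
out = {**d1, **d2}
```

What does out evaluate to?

Step 1: Merge d1 and d2 (d2 values override on key conflicts).
Step 2: d1 has keys ['b', 'c', 'e', 'a', 'd'], d2 has keys ['z', 'w', 'y'].
Therefore out = {'b': 2, 'c': 16, 'e': 11, 'a': 18, 'd': 9, 'z': 32, 'w': 27, 'y': 27}.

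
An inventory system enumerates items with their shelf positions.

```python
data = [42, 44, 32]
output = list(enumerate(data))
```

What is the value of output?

Step 1: enumerate pairs each element with its index:
  (0, 42)
  (1, 44)
  (2, 32)
Therefore output = [(0, 42), (1, 44), (2, 32)].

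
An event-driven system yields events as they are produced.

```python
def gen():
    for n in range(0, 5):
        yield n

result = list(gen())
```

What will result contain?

Step 1: The generator yields each value from range(0, 5).
Step 2: list() consumes all yields: [0, 1, 2, 3, 4].
Therefore result = [0, 1, 2, 3, 4].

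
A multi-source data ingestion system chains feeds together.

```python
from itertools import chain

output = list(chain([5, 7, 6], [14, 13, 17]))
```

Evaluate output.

Step 1: chain() concatenates iterables: [5, 7, 6] + [14, 13, 17].
Therefore output = [5, 7, 6, 14, 13, 17].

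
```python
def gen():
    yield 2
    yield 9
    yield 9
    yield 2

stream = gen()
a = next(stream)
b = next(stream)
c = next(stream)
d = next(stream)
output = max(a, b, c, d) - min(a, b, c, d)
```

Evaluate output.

Step 1: Create generator and consume all values:
  a = next(stream) = 2
  b = next(stream) = 9
  c = next(stream) = 9
  d = next(stream) = 2
Step 2: max = 9, min = 2, output = 9 - 2 = 7.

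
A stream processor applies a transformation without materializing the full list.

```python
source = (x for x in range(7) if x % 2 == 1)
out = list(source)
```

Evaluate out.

Step 1: Filter range(7) keeping only odd values:
  x=0: even, excluded
  x=1: odd, included
  x=2: even, excluded
  x=3: odd, included
  x=4: even, excluded
  x=5: odd, included
  x=6: even, excluded
Therefore out = [1, 3, 5].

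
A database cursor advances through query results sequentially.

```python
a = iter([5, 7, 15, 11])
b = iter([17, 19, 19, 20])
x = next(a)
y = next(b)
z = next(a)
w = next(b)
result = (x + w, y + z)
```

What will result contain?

Step 1: a iterates [5, 7, 15, 11], b iterates [17, 19, 19, 20].
Step 2: x = next(a) = 5, y = next(b) = 17.
Step 3: z = next(a) = 7, w = next(b) = 19.
Step 4: result = (5 + 19, 17 + 7) = (24, 24).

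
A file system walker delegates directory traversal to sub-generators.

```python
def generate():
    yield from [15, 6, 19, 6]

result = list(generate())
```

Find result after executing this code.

Step 1: yield from delegates to the iterable, yielding each element.
Step 2: Collected values: [15, 6, 19, 6].
Therefore result = [15, 6, 19, 6].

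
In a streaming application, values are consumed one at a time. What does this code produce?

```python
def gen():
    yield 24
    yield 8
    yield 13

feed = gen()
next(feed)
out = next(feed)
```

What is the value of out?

Step 1: gen() creates a generator.
Step 2: next(feed) yields 24 (consumed and discarded).
Step 3: next(feed) yields 8, assigned to out.
Therefore out = 8.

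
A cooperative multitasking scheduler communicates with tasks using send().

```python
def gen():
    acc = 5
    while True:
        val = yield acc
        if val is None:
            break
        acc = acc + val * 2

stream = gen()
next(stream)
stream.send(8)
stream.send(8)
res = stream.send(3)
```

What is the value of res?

Step 1: next() -> yield acc=5.
Step 2: send(8) -> val=8, acc = 5 + 8*2 = 21, yield 21.
Step 3: send(8) -> val=8, acc = 21 + 8*2 = 37, yield 37.
Step 4: send(3) -> val=3, acc = 37 + 3*2 = 43, yield 43.
Therefore res = 43.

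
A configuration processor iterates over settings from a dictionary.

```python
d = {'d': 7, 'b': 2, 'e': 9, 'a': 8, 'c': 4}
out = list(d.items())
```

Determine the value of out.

Step 1: d.items() returns (key, value) pairs in insertion order.
Therefore out = [('d', 7), ('b', 2), ('e', 9), ('a', 8), ('c', 4)].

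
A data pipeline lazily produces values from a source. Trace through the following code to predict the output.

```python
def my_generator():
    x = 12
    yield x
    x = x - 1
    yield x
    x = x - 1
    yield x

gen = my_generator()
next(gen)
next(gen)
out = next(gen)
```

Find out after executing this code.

Step 1: Trace through generator execution:
  Yield 1: x starts at 12, yield 12
  Yield 2: x = 12 - 1 = 11, yield 11
  Yield 3: x = 11 - 1 = 10, yield 10
Step 2: First next() gets 12, second next() gets the second value, third next() yields 10.
Therefore out = 10.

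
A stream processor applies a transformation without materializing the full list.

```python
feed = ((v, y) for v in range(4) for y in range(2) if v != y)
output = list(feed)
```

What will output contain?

Step 1: Nested generator over range(4) x range(2) where v != y:
  (0, 0): excluded (v == y)
  (0, 1): included
  (1, 0): included
  (1, 1): excluded (v == y)
  (2, 0): included
  (2, 1): included
  (3, 0): included
  (3, 1): included
Therefore output = [(0, 1), (1, 0), (2, 0), (2, 1), (3, 0), (3, 1)].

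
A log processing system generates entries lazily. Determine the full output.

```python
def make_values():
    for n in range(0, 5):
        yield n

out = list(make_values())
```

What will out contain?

Step 1: The generator yields each value from range(0, 5).
Step 2: list() consumes all yields: [0, 1, 2, 3, 4].
Therefore out = [0, 1, 2, 3, 4].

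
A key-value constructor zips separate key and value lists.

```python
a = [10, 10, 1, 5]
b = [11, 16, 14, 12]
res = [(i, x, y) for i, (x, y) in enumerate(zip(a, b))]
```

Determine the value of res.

Step 1: enumerate(zip(a, b)) gives index with paired elements:
  i=0: (10, 11)
  i=1: (10, 16)
  i=2: (1, 14)
  i=3: (5, 12)
Therefore res = [(0, 10, 11), (1, 10, 16), (2, 1, 14), (3, 5, 12)].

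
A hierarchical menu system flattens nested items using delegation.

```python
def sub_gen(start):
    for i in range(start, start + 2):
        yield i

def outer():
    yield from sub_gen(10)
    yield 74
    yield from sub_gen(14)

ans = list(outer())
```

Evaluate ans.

Step 1: outer() delegates to sub_gen(10):
  yield 10
  yield 11
Step 2: yield 74
Step 3: Delegates to sub_gen(14):
  yield 14
  yield 15
Therefore ans = [10, 11, 74, 14, 15].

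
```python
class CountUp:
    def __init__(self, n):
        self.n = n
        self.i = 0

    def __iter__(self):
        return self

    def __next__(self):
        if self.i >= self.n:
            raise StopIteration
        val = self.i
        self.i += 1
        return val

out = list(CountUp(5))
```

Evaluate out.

Step 1: CountUp(5) creates an iterator counting 0 to 4.
Step 2: list() consumes all values: [0, 1, 2, 3, 4].
Therefore out = [0, 1, 2, 3, 4].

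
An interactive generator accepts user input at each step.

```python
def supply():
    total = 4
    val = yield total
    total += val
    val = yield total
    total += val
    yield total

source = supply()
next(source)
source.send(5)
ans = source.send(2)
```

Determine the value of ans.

Step 1: next() -> yield total=4.
Step 2: send(5) -> val=5, total = 4+5 = 9, yield 9.
Step 3: send(2) -> val=2, total = 9+2 = 11, yield 11.
Therefore ans = 11.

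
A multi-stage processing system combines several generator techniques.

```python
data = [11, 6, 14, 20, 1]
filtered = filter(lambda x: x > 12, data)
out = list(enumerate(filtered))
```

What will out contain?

Step 1: Filter [11, 6, 14, 20, 1] for > 12: [14, 20].
Step 2: enumerate re-indexes from 0: [(0, 14), (1, 20)].
Therefore out = [(0, 14), (1, 20)].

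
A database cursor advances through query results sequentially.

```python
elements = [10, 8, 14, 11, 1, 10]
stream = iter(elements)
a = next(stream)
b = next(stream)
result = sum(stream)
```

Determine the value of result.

Step 1: Create iterator over [10, 8, 14, 11, 1, 10].
Step 2: a = next() = 10, b = next() = 8.
Step 3: sum() of remaining [14, 11, 1, 10] = 36.
Therefore result = 36.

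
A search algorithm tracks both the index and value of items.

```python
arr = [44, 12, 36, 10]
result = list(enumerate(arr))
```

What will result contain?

Step 1: enumerate pairs each element with its index:
  (0, 44)
  (1, 12)
  (2, 36)
  (3, 10)
Therefore result = [(0, 44), (1, 12), (2, 36), (3, 10)].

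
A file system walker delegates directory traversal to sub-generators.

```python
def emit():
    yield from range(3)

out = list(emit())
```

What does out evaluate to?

Step 1: yield from delegates to the iterable, yielding each element.
Step 2: Collected values: [0, 1, 2].
Therefore out = [0, 1, 2].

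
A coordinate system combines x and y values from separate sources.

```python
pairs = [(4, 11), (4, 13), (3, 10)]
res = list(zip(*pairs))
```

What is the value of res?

Step 1: zip(*pairs) transposes: unzips [(4, 11), (4, 13), (3, 10)] into separate sequences.
Step 2: First elements: (4, 4, 3), second elements: (11, 13, 10).
Therefore res = [(4, 4, 3), (11, 13, 10)].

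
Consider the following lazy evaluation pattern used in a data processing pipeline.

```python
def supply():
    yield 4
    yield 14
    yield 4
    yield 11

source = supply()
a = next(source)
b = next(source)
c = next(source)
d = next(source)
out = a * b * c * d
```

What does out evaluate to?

Step 1: Create generator and consume all values:
  a = next(source) = 4
  b = next(source) = 14
  c = next(source) = 4
  d = next(source) = 11
Step 2: out = 4 * 14 * 4 * 11 = 2464.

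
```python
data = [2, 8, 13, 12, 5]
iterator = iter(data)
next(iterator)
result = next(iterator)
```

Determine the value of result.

Step 1: Create iterator over [2, 8, 13, 12, 5].
Step 2: next() consumes 2.
Step 3: next() returns 8.
Therefore result = 8.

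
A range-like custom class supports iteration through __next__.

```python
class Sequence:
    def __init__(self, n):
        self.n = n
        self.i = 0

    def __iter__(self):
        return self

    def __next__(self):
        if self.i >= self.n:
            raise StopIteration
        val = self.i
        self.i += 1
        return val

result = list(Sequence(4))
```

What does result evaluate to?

Step 1: Sequence(4) creates an iterator counting 0 to 3.
Step 2: list() consumes all values: [0, 1, 2, 3].
Therefore result = [0, 1, 2, 3].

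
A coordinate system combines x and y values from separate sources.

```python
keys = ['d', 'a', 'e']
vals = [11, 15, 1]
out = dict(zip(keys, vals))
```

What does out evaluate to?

Step 1: zip pairs keys with values:
  'd' -> 11
  'a' -> 15
  'e' -> 1
Therefore out = {'d': 11, 'a': 15, 'e': 1}.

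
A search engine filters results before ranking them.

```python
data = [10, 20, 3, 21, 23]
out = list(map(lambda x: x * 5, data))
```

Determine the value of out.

Step 1: Apply lambda x: x * 5 to each element:
  10 -> 50
  20 -> 100
  3 -> 15
  21 -> 105
  23 -> 115
Therefore out = [50, 100, 15, 105, 115].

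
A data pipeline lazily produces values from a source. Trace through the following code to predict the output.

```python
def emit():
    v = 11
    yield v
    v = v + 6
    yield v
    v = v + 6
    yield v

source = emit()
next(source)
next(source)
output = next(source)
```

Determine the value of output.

Step 1: Trace through generator execution:
  Yield 1: v starts at 11, yield 11
  Yield 2: v = 11 + 6 = 17, yield 17
  Yield 3: v = 17 + 6 = 23, yield 23
Step 2: First next() gets 11, second next() gets the second value, third next() yields 23.
Therefore output = 23.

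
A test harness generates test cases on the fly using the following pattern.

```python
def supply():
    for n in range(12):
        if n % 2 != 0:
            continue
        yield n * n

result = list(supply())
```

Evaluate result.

Step 1: Only yield n**2 when n is divisible by 2:
  n=0: 0 % 2 == 0, yield 0**2 = 0
  n=2: 2 % 2 == 0, yield 2**2 = 4
  n=4: 4 % 2 == 0, yield 4**2 = 16
  n=6: 6 % 2 == 0, yield 6**2 = 36
  n=8: 8 % 2 == 0, yield 8**2 = 64
  n=10: 10 % 2 == 0, yield 10**2 = 100
Therefore result = [0, 4, 16, 36, 64, 100].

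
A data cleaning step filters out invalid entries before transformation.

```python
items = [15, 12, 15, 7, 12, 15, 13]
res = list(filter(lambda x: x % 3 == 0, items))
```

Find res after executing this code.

Step 1: Filter elements divisible by 3:
  15 % 3 = 0: kept
  12 % 3 = 0: kept
  15 % 3 = 0: kept
  7 % 3 = 1: removed
  12 % 3 = 0: kept
  15 % 3 = 0: kept
  13 % 3 = 1: removed
Therefore res = [15, 12, 15, 12, 15].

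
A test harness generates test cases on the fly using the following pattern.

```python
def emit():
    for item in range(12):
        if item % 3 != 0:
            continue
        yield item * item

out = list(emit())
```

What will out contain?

Step 1: Only yield item**2 when item is divisible by 3:
  item=0: 0 % 3 == 0, yield 0**2 = 0
  item=3: 3 % 3 == 0, yield 3**2 = 9
  item=6: 6 % 3 == 0, yield 6**2 = 36
  item=9: 9 % 3 == 0, yield 9**2 = 81
Therefore out = [0, 9, 36, 81].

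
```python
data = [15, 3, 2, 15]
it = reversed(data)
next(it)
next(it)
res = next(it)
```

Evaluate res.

Step 1: reversed([15, 3, 2, 15]) gives iterator: [15, 2, 3, 15].
Step 2: First next() = 15, second next() = 2.
Step 3: Third next() = 3.
Therefore res = 3.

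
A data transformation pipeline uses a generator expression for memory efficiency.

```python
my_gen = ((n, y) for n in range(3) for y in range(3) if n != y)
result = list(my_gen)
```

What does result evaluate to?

Step 1: Nested generator over range(3) x range(3) where n != y:
  (0, 0): excluded (n == y)
  (0, 1): included
  (0, 2): included
  (1, 0): included
  (1, 1): excluded (n == y)
  (1, 2): included
  (2, 0): included
  (2, 1): included
  (2, 2): excluded (n == y)
Therefore result = [(0, 1), (0, 2), (1, 0), (1, 2), (2, 0), (2, 1)].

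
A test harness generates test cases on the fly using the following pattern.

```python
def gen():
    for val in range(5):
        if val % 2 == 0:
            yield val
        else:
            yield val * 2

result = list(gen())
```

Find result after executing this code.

Step 1: For each val in range(5), yield val if even, else val*2:
  val=0 (even): yield 0
  val=1 (odd): yield 1*2 = 2
  val=2 (even): yield 2
  val=3 (odd): yield 3*2 = 6
  val=4 (even): yield 4
Therefore result = [0, 2, 2, 6, 4].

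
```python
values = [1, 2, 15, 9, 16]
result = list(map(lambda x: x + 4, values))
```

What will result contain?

Step 1: Apply lambda x: x + 4 to each element:
  1 -> 5
  2 -> 6
  15 -> 19
  9 -> 13
  16 -> 20
Therefore result = [5, 6, 19, 13, 20].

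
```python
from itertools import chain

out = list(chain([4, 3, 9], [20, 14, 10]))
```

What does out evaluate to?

Step 1: chain() concatenates iterables: [4, 3, 9] + [20, 14, 10].
Therefore out = [4, 3, 9, 20, 14, 10].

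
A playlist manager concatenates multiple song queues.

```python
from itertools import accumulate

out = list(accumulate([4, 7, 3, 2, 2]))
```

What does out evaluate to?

Step 1: accumulate computes running sums:
  + 4 = 4
  + 7 = 11
  + 3 = 14
  + 2 = 16
  + 2 = 18
Therefore out = [4, 11, 14, 16, 18].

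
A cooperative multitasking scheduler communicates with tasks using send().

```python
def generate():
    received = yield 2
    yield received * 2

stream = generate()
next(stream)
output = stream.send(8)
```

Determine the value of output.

Step 1: next(stream) advances to first yield, producing 2.
Step 2: send(8) resumes, received = 8.
Step 3: yield received * 2 = 8 * 2 = 16.
Therefore output = 16.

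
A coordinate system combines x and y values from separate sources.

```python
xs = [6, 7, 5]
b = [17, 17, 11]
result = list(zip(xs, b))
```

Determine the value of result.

Step 1: zip pairs elements at same index:
  Index 0: (6, 17)
  Index 1: (7, 17)
  Index 2: (5, 11)
Therefore result = [(6, 17), (7, 17), (5, 11)].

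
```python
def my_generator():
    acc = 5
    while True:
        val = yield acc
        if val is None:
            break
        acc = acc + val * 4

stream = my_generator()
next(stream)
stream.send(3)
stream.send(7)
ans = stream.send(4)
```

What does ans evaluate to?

Step 1: next() -> yield acc=5.
Step 2: send(3) -> val=3, acc = 5 + 3*4 = 17, yield 17.
Step 3: send(7) -> val=7, acc = 17 + 7*4 = 45, yield 45.
Step 4: send(4) -> val=4, acc = 45 + 4*4 = 61, yield 61.
Therefore ans = 61.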